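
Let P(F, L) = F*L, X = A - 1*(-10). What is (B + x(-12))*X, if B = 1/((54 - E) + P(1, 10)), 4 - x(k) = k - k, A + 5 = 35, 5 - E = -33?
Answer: 2100/13 ≈ 161.54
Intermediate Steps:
E = 38 (E = 5 - 1*(-33) = 5 + 33 = 38)
A = 30 (A = -5 + 35 = 30)
X = 40 (X = 30 - 1*(-10) = 30 + 10 = 40)
x(k) = 4 (x(k) = 4 - (k - k) = 4 - 1*0 = 4 + 0 = 4)
B = 1/26 (B = 1/((54 - 1*38) + 1*10) = 1/((54 - 38) + 10) = 1/(16 + 10) = 1/26 ≈ 0.038462)
(B + x(-12))*X = (1/26 + 4)*40 = (105/26)*40 = 2100/13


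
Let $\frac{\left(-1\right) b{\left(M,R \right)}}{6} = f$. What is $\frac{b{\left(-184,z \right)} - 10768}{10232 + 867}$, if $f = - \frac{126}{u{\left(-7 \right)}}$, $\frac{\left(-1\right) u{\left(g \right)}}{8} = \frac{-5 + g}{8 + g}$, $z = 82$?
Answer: $- \frac{86081}{88792} \approx -0.96947$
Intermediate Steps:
$u{\left(g \right)} = - \frac{8 \left(-5 + g\right)}{8 + g}$ ($u{\left(g \right)} = - 8 \frac{-5 + g}{8 + g} = - \frac{8 \left(-5 + g\right)}{8 + g}$)
$f = - \frac{21}{16}$ ($f = - \frac{126}{8 \frac{1}{8 - 7} \left(5 - -7\right)} = - \frac{126}{8 \cdot 1^{-1} \left(5 + 7\right)} = - \frac{126}{8 \cdot 1 \cdot 12} = - \frac{126}{96} = \left(-126\right) \frac{1}{96} = - \frac{21}{16} \approx -1.3125$)
$b{\left(M,R \right)} = \frac{63}{8}$ ($b{\left(M,R \right)} = \left(-6\right) \left(- \frac{21}{16}\right) = \frac{63}{8}$)
$\frac{b{\left(-184,z \right)} - 10768}{10232 + 867} = \frac{\frac{63}{8} - 10768}{10232 + 867} = - \frac{86081}{8 \cdot 11099} = \left(- \frac{86081}{8}\right) \frac{1}{11099} = - \frac{86081}{88792}$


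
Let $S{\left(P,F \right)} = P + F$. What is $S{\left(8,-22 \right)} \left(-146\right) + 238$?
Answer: $2282$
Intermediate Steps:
$S{\left(P,F \right)} = F + P$
$S{\left(8,-22 \right)} \left(-146\right) + 238 = \left(-22 + 8\right) \left(-146\right) + 238 = \left(-14\right) \left(-146\right) + 238 = 2044 + 238 = 2282$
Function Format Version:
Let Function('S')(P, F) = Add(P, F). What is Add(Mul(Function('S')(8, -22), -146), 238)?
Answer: 2282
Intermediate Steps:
Function('S')(P, F) = Add(F, P)
Add(Mul(Function('S')(8, -22), -146), 238) = Add(Mul(Add(-22, 8), -146), 238) = Add(Mul(-14, -146), 238) = Add(2044, 238) = 2282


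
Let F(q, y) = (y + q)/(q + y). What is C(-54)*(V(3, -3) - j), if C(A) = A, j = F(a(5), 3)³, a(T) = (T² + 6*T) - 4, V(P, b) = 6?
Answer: -270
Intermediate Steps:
a(T) = -4 + T² + 6*T
F(q, y) = 1 (F(q, y) = (q + y)/(q + y) = 1)
j = 1 (j = 1³ = 1)
C(-54)*(V(3, -3) - j) = -54*(6 - 1*1) = -54*(6 - 1) = -54*5 = -270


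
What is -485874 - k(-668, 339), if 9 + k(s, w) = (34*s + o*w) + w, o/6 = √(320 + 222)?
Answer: -463492 - 2034*√542 ≈ -5.1085e+5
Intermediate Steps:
o = 6*√542 (o = 6*√(320 + 222) = 6*√542 ≈ 139.69)
k(s, w) = -9 + w + 34*s + 6*w*√542 (k(s, w) = -9 + ((34*s + (6*√542)*w) + w) = -9 + ((34*s + 6*w*√542) + w) = -9 + (w + 34*s + 6*w*√542) = -9 + w + 34*s + 6*w*√542)
-485874 - k(-668, 339) = -485874 - (-9 + 339 + 34*(-668) + 6*339*√542) = -485874 - (-9 + 339 - 22712 + 2034*√542) = -485874 - (-22382 + 2034*√542) = -485874 + (22382 - 2034*√542) = -463492 - 2034*√542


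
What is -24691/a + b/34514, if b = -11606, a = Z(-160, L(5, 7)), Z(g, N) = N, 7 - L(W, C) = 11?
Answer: 426069375/69028 ≈ 6172.4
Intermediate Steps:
L(W, C) = -4 (L(W, C) = 7 - 1*11 = 7 - 11 = -4)
a = -4
-24691/a + b/34514 = -24691/(-4) - 11606/34514 = -24691*(-1/4) - 11606*1/34514 = 24691/4 - 5803/17257 = 426069375/69028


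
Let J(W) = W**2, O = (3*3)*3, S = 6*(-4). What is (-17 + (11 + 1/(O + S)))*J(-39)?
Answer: -8619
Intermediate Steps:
S = -24
O = 27 (O = 9*3 = 27)
(-17 + (11 + 1/(O + S)))*J(-39) = (-17 + (11 + 1/(27 - 24)))*(-39)**2 = (-17 + (11 + 1/3))*1521 = (-17 + 34/3)*1521 = -17/3*1521 = -8619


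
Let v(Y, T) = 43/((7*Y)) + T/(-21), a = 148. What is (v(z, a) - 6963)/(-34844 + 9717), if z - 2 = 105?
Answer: 15661568/56460369 ≈ 0.27739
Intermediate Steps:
z = 107 (z = 2 + 105 = 107)
v(Y, T) = -T/21 + 43/(7*Y) (v(Y, T) = 43*(1/(7*Y)) + T*(-1/21) = 43/(7*Y) - T/21 = -T/21 + 43/(7*Y))
(v(z, a) - 6963)/(-34844 + 9717) = ((1/21)*(129 - 1*148*107)/107 - 6963)/(-34844 + 9717) = ((1/21)*(1/107)*(129 - 15836) - 6963)/(-25127) = ((1/21)*(1/107)*(-15707) - 6963)*(-1/25127) = (-15707/2247 - 6963)*(-1/25127) = -15661568/2247*(-1/25127) = 15661568/56460369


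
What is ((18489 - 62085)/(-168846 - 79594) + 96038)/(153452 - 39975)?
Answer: 5964931079/7048056470 ≈ 0.84632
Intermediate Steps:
((18489 - 62085)/(-168846 - 79594) + 96038)/(153452 - 39975) = (-43596/(-248440) + 96038)/113477 = (-43596*(-1/248440) + 96038)*(1/113477) = (10899/62110 + 96038)*(1/113477) = (5964931079/62110)*(1/113477) = 5964931079/7048056470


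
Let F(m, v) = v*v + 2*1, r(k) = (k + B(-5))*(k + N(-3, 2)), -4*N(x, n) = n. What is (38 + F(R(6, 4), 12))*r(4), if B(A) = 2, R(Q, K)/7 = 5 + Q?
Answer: 3864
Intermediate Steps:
N(x, n) = -n/4
R(Q, K) = 35 + 7*Q (R(Q, K) = 7*(5 + Q) = 35 + 7*Q)
r(k) = (2 + k)*(-1/2 + k) (r(k) = (k + 2)*(k - 1/4*2) = (2 + k)*(k - 1/2) = (2 + k)*(-1/2 + k))
F(m, v) = 2 + v**2 (F(m, v) = v**2 + 2 = 2 + v**2)
(38 + F(R(6, 4), 12))*r(4) = (38 + (2 + 12**2))*(-1 + 4**2 + (3/2)*4) = (38 + (2 + 144))*(-1 + 16 + 6) = (38 + 146)*21 = 184*21 = 3864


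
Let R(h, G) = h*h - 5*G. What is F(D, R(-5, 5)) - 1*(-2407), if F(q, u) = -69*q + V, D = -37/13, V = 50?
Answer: 34494/13 ≈ 2653.4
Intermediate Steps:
D = -37/13 (D = -37*1/13 = -37/13 ≈ -2.8462)
R(h, G) = h² - 5*G
F(q, u) = 50 - 69*q (F(q, u) = -69*q + 50 = 50 - 69*q)
F(D, R(-5, 5)) - 1*(-2407) = (50 - 69*(-37/13)) - 1*(-2407) = (50 + 2553/13) + 2407 = 3203/13 + 2407 = 34494/13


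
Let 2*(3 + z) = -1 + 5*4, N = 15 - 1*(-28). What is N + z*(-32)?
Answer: -165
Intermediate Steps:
N = 43 (N = 15 + 28 = 43)
z = 13/2 (z = -3 + (-1 + 5*4)/2 = -3 + (-1 + 20)/2 = -3 + (½)*19 = -3 + 19/2 = 13/2 ≈ 6.5000)
N + z*(-32) = 43 + (13/2)*(-32) = 43 - 208 = -165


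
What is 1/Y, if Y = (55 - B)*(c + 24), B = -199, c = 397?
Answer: 1/106934 ≈ 9.3516e-6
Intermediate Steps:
Y = 106934 (Y = (55 - 1*(-199))*(397 + 24) = (55 + 199)*421 = 254*421 = 106934)
1/Y = 1/106934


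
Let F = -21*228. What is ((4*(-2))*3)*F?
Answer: 114912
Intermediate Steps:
F = -4788
((4*(-2))*3)*F = ((4*(-2))*3)*(-4788) = -8*3*(-4788) = -24*(-4788) = 114912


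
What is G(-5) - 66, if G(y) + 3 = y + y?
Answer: -79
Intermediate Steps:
G(y) = -3 + 2*y (G(y) = -3 + (y + y) = -3 + 2*y)
G(-5) - 66 = (-3 + 2*(-5)) - 66 = (-3 - 10) - 66 = -13 - 66 = -79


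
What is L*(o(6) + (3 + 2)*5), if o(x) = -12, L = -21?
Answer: -273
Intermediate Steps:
L*(o(6) + (3 + 2)*5) = -21*(-12 + (3 + 2)*5) = -21*(-12 + 5*5) = -21*(-12 + 25) = -21*13 = -273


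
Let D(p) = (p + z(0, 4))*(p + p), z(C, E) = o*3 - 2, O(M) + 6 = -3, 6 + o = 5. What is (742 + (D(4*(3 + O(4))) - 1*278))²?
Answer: 3444736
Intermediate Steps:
o = -1 (o = -6 + 5 = -1)
O(M) = -9 (O(M) = -6 - 3 = -9)
z(C, E) = -5 (z(C, E) = -1*3 - 2 = -3 - 2 = -5)
D(p) = 2*p*(-5 + p) (D(p) = (p - 5)*(p + p) = (-5 + p)*(2*p) = 2*p*(-5 + p))
(742 + (D(4*(3 + O(4))) - 1*278))² = (742 + (2*(4*(3 - 9))*(-5 + 4*(3 - 9)) - 1*278))² = (742 + (2*(4*(-6))*(-5 + 4*(-6)) - 278))² = (742 + (2*(-24)*(-5 - 24) - 278))² = (742 + (2*(-24)*(-29) - 278))² = (742 + (1392 - 278))² = (742 + 1114)² = 1856² = 3444736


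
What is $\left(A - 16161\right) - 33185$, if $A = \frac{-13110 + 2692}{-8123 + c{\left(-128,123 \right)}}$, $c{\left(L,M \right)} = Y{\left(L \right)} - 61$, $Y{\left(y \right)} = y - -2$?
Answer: $- \frac{205027421}{4155} \approx -49345.0$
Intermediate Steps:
$Y{\left(y \right)} = 2 + y$ ($Y{\left(y \right)} = y + 2 = 2 + y$)
$c{\left(L,M \right)} = -59 + L$ ($c{\left(L,M \right)} = \left(2 + L\right) - 61 = -59 + L$)
$A = \frac{5209}{4155}$ ($A = \frac{-13110 + 2692}{-8123 - 187} = - \frac{10418}{-8123 - 187} = - \frac{10418}{-8310} = \left(-10418\right) \left(- \frac{1}{8310}\right) = \frac{5209}{4155} \approx 1.2537$)
$\left(A - 16161\right) - 33185 = \left(\frac{5209}{4155} - 16161\right) - 33185 = - \frac{67143746}{4155} - 33185 = - \frac{205027421}{4155}$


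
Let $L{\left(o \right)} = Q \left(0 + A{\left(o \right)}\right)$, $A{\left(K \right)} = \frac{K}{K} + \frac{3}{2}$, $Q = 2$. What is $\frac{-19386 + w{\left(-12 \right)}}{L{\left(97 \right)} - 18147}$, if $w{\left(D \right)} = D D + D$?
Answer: $\frac{9627}{9071} \approx 1.0613$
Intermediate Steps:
$w{\left(D \right)} = D + D^{2}$ ($w{\left(D \right)} = D^{2} + D = D + D^{2}$)
$A{\left(K \right)} = \frac{5}{2}$ ($A{\left(K \right)} = 1 + 3 \cdot \frac{1}{2} = 1 + \frac{3}{2} = \frac{5}{2}$)
$L{\left(o \right)} = 5$ ($L{\left(o \right)} = 2 \left(0 + \frac{5}{2}\right) = 2 \cdot \frac{5}{2} = 5$)
$\frac{-19386 + w{\left(-12 \right)}}{L{\left(97 \right)} - 18147} = \frac{-19386 - 12 \left(1 - 12\right)}{5 - 18147} = \frac{-19386 - -132}{-18142} = \left(-19386 + 132\right) \left(- \frac{1}{18142}\right) = \left(-19254\right) \left(- \frac{1}{18142}\right) = \frac{9627}{9071}$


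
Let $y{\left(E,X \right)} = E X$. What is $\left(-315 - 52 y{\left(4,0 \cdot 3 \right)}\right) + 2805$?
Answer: $2490$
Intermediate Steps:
$\left(-315 - 52 y{\left(4,0 \cdot 3 \right)}\right) + 2805 = \left(-315 - 52 \cdot 4 \cdot 0 \cdot 3\right) + 2805 = \left(-315 - 52 \cdot 4 \cdot 0\right) + 2805 = \left(-315 - 0\right) + 2805 = \left(-315 + 0\right) + 2805 = -315 + 2805 = 2490$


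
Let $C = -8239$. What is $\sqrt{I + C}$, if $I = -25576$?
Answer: $i \sqrt{33815} \approx 183.89 i$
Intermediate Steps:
$\sqrt{I + C} = \sqrt{-25576 - 8239} = \sqrt{-33815} = i \sqrt{33815}$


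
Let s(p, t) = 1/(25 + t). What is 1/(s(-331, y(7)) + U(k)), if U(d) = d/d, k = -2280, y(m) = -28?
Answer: 3/2 ≈ 1.5000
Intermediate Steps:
U(d) = 1
1/(s(-331, y(7)) + U(k)) = 1/(1/(25 - 28) + 1) = 1/(1/(-3) + 1) = 1/(-1/3 + 1) = 1/(2/3) = 3/2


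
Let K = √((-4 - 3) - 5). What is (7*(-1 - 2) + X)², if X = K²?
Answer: 1089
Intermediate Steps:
K = 2*I*√3 (K = √(-7 - 5) = √(-12) = 2*I*√3 ≈ 3.4641*I)
X = -12 (X = (2*I*√3)² = -12)
(7*(-1 - 2) + X)² = (7*(-1 - 2) - 12)² = (7*(-3) - 12)² = (-21 - 12)² = (-33)² = 1089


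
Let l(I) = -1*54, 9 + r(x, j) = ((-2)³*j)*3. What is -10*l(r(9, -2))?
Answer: 540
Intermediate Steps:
r(x, j) = -9 - 24*j (r(x, j) = -9 + ((-2)³*j)*3 = -9 - 8*j*3 = -9 - 24*j)
l(I) = -54
-10*l(r(9, -2)) = -10*(-54) = 540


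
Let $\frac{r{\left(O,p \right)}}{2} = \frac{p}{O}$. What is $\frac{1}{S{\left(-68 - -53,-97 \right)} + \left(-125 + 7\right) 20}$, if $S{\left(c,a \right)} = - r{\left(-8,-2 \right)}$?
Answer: $- \frac{2}{4721} \approx -0.00042364$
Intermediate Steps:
$r{\left(O,p \right)} = \frac{2 p}{O}$ ($r{\left(O,p \right)} = 2 \frac{p}{O} = \frac{2 p}{O}$)
$S{\left(c,a \right)} = - \frac{1}{2}$ ($S{\left(c,a \right)} = - \frac{2 \left(-2\right)}{-8} = - \frac{2 \left(-2\right) \left(-1\right)}{8} = \left(-1\right) \frac{1}{2} = - \frac{1}{2}$)
$\frac{1}{S{\left(-68 - -53,-97 \right)} + \left(-125 + 7\right) 20} = \frac{1}{- \frac{1}{2} + \left(-125 + 7\right) 20} = \frac{1}{- \frac{1}{2} - 2360} = \frac{1}{- \frac{4721}{2}} = - \frac{2}{4721}$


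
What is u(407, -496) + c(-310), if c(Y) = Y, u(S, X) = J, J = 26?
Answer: -284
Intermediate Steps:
u(S, X) = 26
u(407, -496) + c(-310) = 26 - 310 = -284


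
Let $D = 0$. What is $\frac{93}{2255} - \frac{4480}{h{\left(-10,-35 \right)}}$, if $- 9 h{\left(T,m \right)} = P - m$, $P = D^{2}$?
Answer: $\frac{2597853}{2255} \approx 1152.0$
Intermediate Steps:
$P = 0$ ($P = 0^{2} = 0$)
$h{\left(T,m \right)} = \frac{m}{9}$ ($h{\left(T,m \right)} = - \frac{0 - m}{9} = - \frac{\left(-1\right) m}{9} = \frac{m}{9}$)
$\frac{93}{2255} - \frac{4480}{h{\left(-10,-35 \right)}} = \frac{93}{2255} - \frac{4480}{\frac{1}{9} \left(-35\right)} = 93 \cdot \frac{1}{2255} - \frac{4480}{- \frac{35}{9}} = \frac{93}{2255} - -1152 = \frac{93}{2255} + 1152 = \frac{2597853}{2255}$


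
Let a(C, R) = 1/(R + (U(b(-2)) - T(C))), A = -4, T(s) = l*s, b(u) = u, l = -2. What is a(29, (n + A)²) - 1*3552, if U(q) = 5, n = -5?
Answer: -511487/144 ≈ -3552.0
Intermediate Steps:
T(s) = -2*s
a(C, R) = 1/(5 + R + 2*C) (a(C, R) = 1/(R + (5 - (-2)*C)) = 1/(R + (5 + 2*C)) = 1/(5 + R + 2*C))
a(29, (n + A)²) - 1*3552 = 1/(5 + (-5 - 4)² + 2*29) - 1*3552 = 1/(5 + (-9)² + 58) - 3552 = 1/(5 + 81 + 58) - 3552 = 1/144 - 3552 = -511487/144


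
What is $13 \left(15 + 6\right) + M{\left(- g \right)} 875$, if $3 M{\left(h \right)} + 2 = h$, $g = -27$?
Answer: $\frac{22694}{3} \approx 7564.7$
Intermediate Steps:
$M{\left(h \right)} = - \frac{2}{3} + \frac{h}{3}$
$13 \left(15 + 6\right) + M{\left(- g \right)} 875 = 13 \left(15 + 6\right) + \left(- \frac{2}{3} + \frac{\left(-1\right) \left(-27\right)}{3}\right) 875 = 13 \cdot 21 + \left(- \frac{2}{3} + \frac{1}{3} \cdot 27\right) 875 = 273 + \left(- \frac{2}{3} + 9\right) 875 = 273 + \frac{25}{3} \cdot 875 = 273 + \frac{21875}{3} = \frac{22694}{3}$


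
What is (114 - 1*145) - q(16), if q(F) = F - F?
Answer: -31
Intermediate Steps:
q(F) = 0
(114 - 1*145) - q(16) = (114 - 1*145) - 1*0 = (114 - 145) + 0 = -31 + 0 = -31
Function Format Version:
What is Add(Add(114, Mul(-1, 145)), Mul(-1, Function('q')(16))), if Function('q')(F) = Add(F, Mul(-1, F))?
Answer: -31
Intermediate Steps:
Function('q')(F) = 0
Add(Add(114, Mul(-1, 145)), Mul(-1, Function('q')(16))) = Add(Add(114, Mul(-1, 145)), Mul(-1, 0)) = Add(Add(114, -145), 0) = Add(-31, 0) = -31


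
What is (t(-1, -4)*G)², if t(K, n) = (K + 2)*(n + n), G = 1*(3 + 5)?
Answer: 4096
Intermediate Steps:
G = 8 (G = 1*8 = 8)
t(K, n) = 2*n*(2 + K) (t(K, n) = (2 + K)*(2*n) = 2*n*(2 + K))
(t(-1, -4)*G)² = ((2*(-4)*(2 - 1))*8)² = ((2*(-4)*1)*8)² = (-8*8)² = (-64)² = 4096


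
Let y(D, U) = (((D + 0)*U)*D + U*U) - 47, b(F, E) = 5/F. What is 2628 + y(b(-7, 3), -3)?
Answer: 126835/49 ≈ 2588.5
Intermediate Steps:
y(D, U) = -47 + U² + U*D² (y(D, U) = ((D*U)*D + U²) - 47 = (U*D² + U²) - 47 = (U² + U*D²) - 47 = -47 + U² + U*D²)
2628 + y(b(-7, 3), -3) = 2628 + (-47 + (-3)² - 3*(5/(-7))²) = 2628 + (-47 + 9 - 3*(5*(-⅐))²) = 2628 + (-47 + 9 - 3*(-5/7)²) = 2628 + (-47 + 9 - 3*25/49) = 2628 + (-47 + 9 - 75/49) = 2628 - 1937/49 = 126835/49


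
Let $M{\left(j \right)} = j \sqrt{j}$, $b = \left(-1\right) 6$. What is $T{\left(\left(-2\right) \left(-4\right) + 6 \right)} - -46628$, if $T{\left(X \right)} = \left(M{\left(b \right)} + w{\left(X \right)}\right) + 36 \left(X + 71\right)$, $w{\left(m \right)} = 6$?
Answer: $49694 - 6 i \sqrt{6} \approx 49694.0 - 14.697 i$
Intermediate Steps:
$b = -6$
$M{\left(j \right)} = j^{\frac{3}{2}}$
$T{\left(X \right)} = 2562 + 36 X - 6 i \sqrt{6}$ ($T{\left(X \right)} = \left(\left(-6\right)^{\frac{3}{2}} + 6\right) + 36 \left(X + 71\right) = \left(- 6 i \sqrt{6} + 6\right) + 36 \left(71 + X\right) = \left(6 - 6 i \sqrt{6}\right) + \left(2556 + 36 X\right) = 2562 + 36 X - 6 i \sqrt{6}$)
$T{\left(\left(-2\right) \left(-4\right) + 6 \right)} - -46628 = \left(2562 + 36 \left(\left(-2\right) \left(-4\right) + 6\right) - 6 i \sqrt{6}\right) - -46628 = \left(2562 + 36 \left(8 + 6\right) - 6 i \sqrt{6}\right) + 46628 = \left(2562 + 36 \cdot 14 - 6 i \sqrt{6}\right) + 46628 = \left(2562 + 504 - 6 i \sqrt{6}\right) + 46628 = \left(3066 - 6 i \sqrt{6}\right) + 46628 = 49694 - 6 i \sqrt{6}$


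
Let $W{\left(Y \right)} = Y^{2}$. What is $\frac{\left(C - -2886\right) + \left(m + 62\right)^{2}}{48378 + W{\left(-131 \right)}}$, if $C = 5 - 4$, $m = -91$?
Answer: $\frac{3728}{65539} \approx 0.056882$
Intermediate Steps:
$C = 1$ ($C = 5 - 4 = 1$)
$\frac{\left(C - -2886\right) + \left(m + 62\right)^{2}}{48378 + W{\left(-131 \right)}} = \frac{\left(1 - -2886\right) + \left(-91 + 62\right)^{2}}{48378 + \left(-131\right)^{2}} = \frac{\left(1 + 2886\right) + \left(-29\right)^{2}}{48378 + 17161} = \frac{2887 + 841}{65539} = 3728 \cdot \frac{1}{65539} = \frac{3728}{65539}$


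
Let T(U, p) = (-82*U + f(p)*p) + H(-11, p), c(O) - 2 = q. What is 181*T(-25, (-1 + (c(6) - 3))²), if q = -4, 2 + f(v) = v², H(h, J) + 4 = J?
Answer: 8808546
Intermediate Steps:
H(h, J) = -4 + J
f(v) = -2 + v²
c(O) = -2 (c(O) = 2 - 4 = -2)
T(U, p) = -4 + p - 82*U + p*(-2 + p²) (T(U, p) = (-82*U + (-2 + p²)*p) + (-4 + p) = (-82*U + p*(-2 + p²)) + (-4 + p) = -4 + p - 82*U + p*(-2 + p²))
181*T(-25, (-1 + (c(6) - 3))²) = 181*(-4 + ((-1 + (-2 - 3))²)³ - (-1 + (-2 - 3))² - 82*(-25)) = 181*(-4 + ((-1 - 5)²)³ - (-1 - 5)² + 2050) = 181*(-4 + ((-6)²)³ - 1*(-6)² + 2050) = 181*(-4 + 36³ - 1*36 + 2050) = 181*(-4 + 46656 - 36 + 2050) = 181*48666 = 8808546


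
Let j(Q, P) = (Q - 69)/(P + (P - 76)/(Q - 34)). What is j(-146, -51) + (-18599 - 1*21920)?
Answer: -366779807/9053 ≈ -40515.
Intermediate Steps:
j(Q, P) = (-69 + Q)/(P + (-76 + P)/(-34 + Q))
j(-146, -51) + (-18599 - 1*21920) = (-2346 - 1*(-146)² + 103*(-146))/(76 + 33*(-51) - 1*(-51)*(-146)) + (-18599 - 1*21920) = (-2346 - 1*21316 - 15038)/(76 - 1683 - 7446) + (-18599 - 21920) = (-2346 - 21316 - 15038)/(-9053) - 40519 = -1/9053*(-38700) - 40519 = 38700/9053 - 40519 = -366779807/9053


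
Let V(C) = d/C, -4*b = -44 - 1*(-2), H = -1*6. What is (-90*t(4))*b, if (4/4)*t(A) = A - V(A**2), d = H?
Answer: -33075/8 ≈ -4134.4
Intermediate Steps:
H = -6
d = -6
b = 21/2 (b = -(-44 - 1*(-2))/4 = -(-44 + 2)/4 = -1/4*(-42) = 21/2 ≈ 10.500)
V(C) = -6/C
t(A) = A + 6/A**2 (t(A) = A - (-6)/(A**2) = A - (-6)/A**2 = A + 6/A**2)
(-90*t(4))*b = -90*(4 + 6/4**2)*(21/2) = -90*(4 + 6*(1/16))*(21/2) = -90*(4 + 3/8)*(21/2) = -90*35/8*(21/2) = -1575/4*21/2 = -33075/8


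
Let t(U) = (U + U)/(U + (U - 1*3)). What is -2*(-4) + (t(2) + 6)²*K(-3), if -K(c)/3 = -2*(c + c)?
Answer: -3592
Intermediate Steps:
K(c) = 12*c (K(c) = -(-6)*(c + c) = -(-6)*2*c = -(-12)*c = 12*c)
t(U) = 2*U/(-3 + 2*U) (t(U) = (2*U)/(U + (U - 3)) = (2*U)/(U + (-3 + U)) = (2*U)/(-3 + 2*U) = 2*U/(-3 + 2*U))
-2*(-4) + (t(2) + 6)²*K(-3) = -2*(-4) + (2*2/(-3 + 2*2) + 6)²*(12*(-3)) = 8 + (2*2/(-3 + 4) + 6)²*(-36) = 8 + (2*2/1 + 6)²*(-36) = 8 + (2*2*1 + 6)²*(-36) = 8 + (4 + 6)²*(-36) = 8 + 10²*(-36) = 8 + 100*(-36) = 8 - 3600 = -3592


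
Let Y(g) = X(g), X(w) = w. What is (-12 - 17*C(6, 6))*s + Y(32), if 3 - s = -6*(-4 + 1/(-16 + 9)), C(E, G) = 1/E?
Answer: 4987/14 ≈ 356.21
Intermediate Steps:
Y(g) = g
s = -153/7 (s = 3 - (-6)*(-4 + 1/(-16 + 9)) = 3 - (-6)*(-4 + 1/(-7)) = 3 - (-6)*(-4 - ⅐) = 3 - (-6)*(-29)/7 = 3 - 1*174/7 = 3 - 174/7 = -153/7 ≈ -21.857)
(-12 - 17*C(6, 6))*s + Y(32) = (-12 - 17/6)*(-153/7) + 32 = -89/6*(-153/7) + 32 = 4539/14 + 32 = 4987/14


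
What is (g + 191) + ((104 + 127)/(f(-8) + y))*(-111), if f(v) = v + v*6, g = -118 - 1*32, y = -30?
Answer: 29167/86 ≈ 339.15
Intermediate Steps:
g = -150 (g = -118 - 32 = -150)
f(v) = 7*v (f(v) = v + 6*v = 7*v)
(g + 191) + ((104 + 127)/(f(-8) + y))*(-111) = (-150 + 191) + ((104 + 127)/(7*(-8) - 30))*(-111) = 41 + (231/(-56 - 30))*(-111) = 41 + (231/(-86))*(-111) = 41 + (231*(-1/86))*(-111) = 41 - 231/86*(-111) = 41 + 25641/86 = 29167/86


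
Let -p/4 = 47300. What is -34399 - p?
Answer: 154801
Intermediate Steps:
p = -189200 (p = -4*47300 = -189200)
-34399 - p = -34399 - 1*(-189200) = -34399 + 189200 = 154801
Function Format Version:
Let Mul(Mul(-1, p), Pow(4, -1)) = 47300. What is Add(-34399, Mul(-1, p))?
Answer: 154801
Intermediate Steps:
p = -189200 (p = Mul(-4, 47300) = -189200)
Add(-34399, Mul(-1, p)) = Add(-34399, Mul(-1, -189200)) = Add(-34399, 189200) = 154801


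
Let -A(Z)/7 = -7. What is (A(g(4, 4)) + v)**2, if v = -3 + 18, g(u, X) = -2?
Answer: 4096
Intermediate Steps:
A(Z) = 49 (A(Z) = -7*(-7) = 49)
v = 15
(A(g(4, 4)) + v)**2 = (49 + 15)**2 = 64**2 = 4096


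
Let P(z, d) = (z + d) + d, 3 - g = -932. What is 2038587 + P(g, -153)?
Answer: 2039216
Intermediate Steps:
g = 935 (g = 3 - 1*(-932) = 3 + 932 = 935)
P(z, d) = z + 2*d (P(z, d) = (d + z) + d = z + 2*d)
2038587 + P(g, -153) = 2038587 + (935 + 2*(-153)) = 2038587 + (935 - 306) = 2038587 + 629 = 2039216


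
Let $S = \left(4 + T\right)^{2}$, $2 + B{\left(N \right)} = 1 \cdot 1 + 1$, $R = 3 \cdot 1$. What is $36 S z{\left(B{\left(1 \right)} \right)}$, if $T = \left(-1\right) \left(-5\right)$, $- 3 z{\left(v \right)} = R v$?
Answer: $0$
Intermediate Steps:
$R = 3$
$B{\left(N \right)} = 0$ ($B{\left(N \right)} = -2 + \left(1 \cdot 1 + 1\right) = -2 + \left(1 + 1\right) = -2 + 2 = 0$)
$z{\left(v \right)} = - v$ ($z{\left(v \right)} = - \frac{3 v}{3} = - v$)
$T = 5$
$S = 81$ ($S = \left(4 + 5\right)^{2} = 9^{2} = 81$)
$36 S z{\left(B{\left(1 \right)} \right)} = 36 \cdot 81 \left(\left(-1\right) 0\right) = 2916 \cdot 0 = 0$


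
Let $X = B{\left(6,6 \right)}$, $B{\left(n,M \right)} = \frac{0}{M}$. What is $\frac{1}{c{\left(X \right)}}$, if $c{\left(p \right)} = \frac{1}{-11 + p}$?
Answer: $-11$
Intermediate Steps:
$B{\left(n,M \right)} = 0$
$X = 0$
$\frac{1}{c{\left(X \right)}} = \frac{1}{\frac{1}{-11 + 0}} = \frac{1}{\frac{1}{-11}} = \frac{1}{- \frac{1}{11}} = -11$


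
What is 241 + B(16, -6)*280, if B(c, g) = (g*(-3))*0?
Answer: 241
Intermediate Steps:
B(c, g) = 0 (B(c, g) = -3*g*0 = 0)
241 + B(16, -6)*280 = 241 + 0*280 = 241 + 0 = 241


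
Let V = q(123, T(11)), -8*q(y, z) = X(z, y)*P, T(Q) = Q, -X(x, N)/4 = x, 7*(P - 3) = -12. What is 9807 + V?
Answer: 137397/14 ≈ 9814.1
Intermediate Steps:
P = 9/7 (P = 3 + (⅐)*(-12) = 3 - 12/7 = 9/7 ≈ 1.2857)
X(x, N) = -4*x
q(y, z) = 9*z/14 (q(y, z) = -(-4*z)*9/(8*7) = -(-9)*z/14 = 9*z/14)
V = 99/14 (V = (9/14)*11 = 99/14 ≈ 7.0714)
9807 + V = 9807 + 99/14 = 137397/14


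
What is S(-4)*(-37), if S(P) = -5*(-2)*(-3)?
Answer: 1110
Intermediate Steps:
S(P) = -30 (S(P) = 10*(-3) = -30)
S(-4)*(-37) = -30*(-37) = 1110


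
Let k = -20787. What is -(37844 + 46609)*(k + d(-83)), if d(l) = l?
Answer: 1762534110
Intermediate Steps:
-(37844 + 46609)*(k + d(-83)) = -(37844 + 46609)*(-20787 - 83) = -84453*(-20870) = -1*(-1762534110) = 1762534110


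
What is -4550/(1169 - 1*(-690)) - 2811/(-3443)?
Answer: -6637/4069 ≈ -1.6311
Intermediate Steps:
-4550/(1169 - 1*(-690)) - 2811/(-3443) = -4550/(1169 + 690) - 2811*(-1/3443) = -4550/1859 + 2811/3443 = -4550*1/1859 + 2811/3443 = -350/143 + 2811/3443 = -6637/4069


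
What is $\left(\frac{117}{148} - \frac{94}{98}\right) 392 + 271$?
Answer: $\frac{7581}{37} \approx 204.89$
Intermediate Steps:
$\left(\frac{117}{148} - \frac{94}{98}\right) 392 + 271 = \left(117 \cdot \frac{1}{148} - \frac{47}{49}\right) 392 + 271 = \left(\frac{117}{148} - \frac{47}{49}\right) 392 + 271 = \left(- \frac{1223}{7252}\right) 392 + 271 = - \frac{2446}{37} + 271 = \frac{7581}{37}$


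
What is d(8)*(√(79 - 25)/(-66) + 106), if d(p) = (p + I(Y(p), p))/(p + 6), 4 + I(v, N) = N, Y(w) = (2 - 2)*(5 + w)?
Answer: 636/7 - 3*√6/77 ≈ 90.762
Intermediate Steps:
Y(w) = 0 (Y(w) = 0*(5 + w) = 0)
I(v, N) = -4 + N
d(p) = (-4 + 2*p)/(6 + p) (d(p) = (p + (-4 + p))/(p + 6) = (-4 + 2*p)/(6 + p))
d(8)*(√(79 - 25)/(-66) + 106) = (2*(-2 + 8)/(6 + 8))*(√(79 - 25)/(-66) + 106) = (2*6/14)*(√54*(-1/66) + 106) = (2*(1/14)*6)*((3*√6)*(-1/66) + 106) = 6*(-√6/22 + 106)/7 = 6*(106 - √6/22)/7 = 636/7 - 3*√6/77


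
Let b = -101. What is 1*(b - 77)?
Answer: -178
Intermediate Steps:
1*(b - 77) = 1*(-101 - 77) = 1*(-178) = -178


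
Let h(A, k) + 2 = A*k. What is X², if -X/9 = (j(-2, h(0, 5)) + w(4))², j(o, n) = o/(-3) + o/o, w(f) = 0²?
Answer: 625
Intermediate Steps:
w(f) = 0
h(A, k) = -2 + A*k
j(o, n) = 1 - o/3 (j(o, n) = o*(-⅓) + 1 = -o/3 + 1 = 1 - o/3)
X = -25 (X = -9*((1 - ⅓*(-2)) + 0)² = -9*((1 + ⅔) + 0)² = -9*(5/3 + 0)² = -9*(5/3)² = -9*25/9 = -25)
X² = (-25)² = 625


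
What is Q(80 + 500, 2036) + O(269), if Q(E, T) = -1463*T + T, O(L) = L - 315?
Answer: -2976678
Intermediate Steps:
O(L) = -315 + L
Q(E, T) = -1462*T
Q(80 + 500, 2036) + O(269) = -1462*2036 + (-315 + 269) = -2976632 - 46 = -2976678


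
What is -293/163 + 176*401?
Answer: 11503595/163 ≈ 70574.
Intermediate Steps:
-293/163 + 176*401 = -293*1/163 + 70576 = -293/163 + 70576 = 11503595/163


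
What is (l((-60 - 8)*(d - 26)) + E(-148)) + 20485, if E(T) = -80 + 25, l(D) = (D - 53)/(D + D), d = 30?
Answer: 11114245/544 ≈ 20431.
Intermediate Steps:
l(D) = (-53 + D)/(2*D) (l(D) = (-53 + D)/((2*D)) = (-53 + D)*(1/(2*D)) = (-53 + D)/(2*D))
E(T) = -55
(l((-60 - 8)*(d - 26)) + E(-148)) + 20485 = ((-53 + (-60 - 8)*(30 - 26))/(2*(((-60 - 8)*(30 - 26)))) - 55) + 20485 = ((-53 - 68*4)/(2*((-68*4))) - 55) + 20485 = ((½)*(-53 - 272)/(-272) - 55) + 20485 = ((½)*(-1/272)*(-325) - 55) + 20485 = (325/544 - 55) + 20485 = -29595/544 + 20485 = 11114245/544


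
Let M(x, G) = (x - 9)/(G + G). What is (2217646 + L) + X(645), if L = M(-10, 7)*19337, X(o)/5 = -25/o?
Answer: 3957673339/1806 ≈ 2.1914e+6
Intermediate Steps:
M(x, G) = (-9 + x)/(2*G) (M(x, G) = (-9 + x)/((2*G)) = (-9 + x)*(1/(2*G)) = (-9 + x)/(2*G))
X(o) = -125/o (X(o) = 5*(-25/o) = -125/o)
L = -367403/14 (L = ((½)*(-9 - 10)/7)*19337 = ((½)*(⅐)*(-19))*19337 = -19/14*19337 = -367403/14 ≈ -26243.)
(2217646 + L) + X(645) = (2217646 - 367403/14) - 125/645 = 30679641/14 - 125*1/645 = 30679641/14 - 25/129 = 3957673339/1806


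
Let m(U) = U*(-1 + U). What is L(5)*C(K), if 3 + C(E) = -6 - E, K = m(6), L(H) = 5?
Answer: -195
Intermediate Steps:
K = 30 (K = 6*(-1 + 6) = 6*5 = 30)
C(E) = -9 - E (C(E) = -3 + (-6 - E) = -9 - E)
L(5)*C(K) = 5*(-9 - 1*30) = 5*(-9 - 30) = 5*(-39) = -195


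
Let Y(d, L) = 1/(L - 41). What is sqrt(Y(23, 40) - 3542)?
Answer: I*sqrt(3543) ≈ 59.523*I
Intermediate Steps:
Y(d, L) = 1/(-41 + L)
sqrt(Y(23, 40) - 3542) = sqrt(1/(-41 + 40) - 3542) = sqrt(1/(-1) - 3542) = sqrt(-1 - 3542) = sqrt(-3543) = I*sqrt(3543)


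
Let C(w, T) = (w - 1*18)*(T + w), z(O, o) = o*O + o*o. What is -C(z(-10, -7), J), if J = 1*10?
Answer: -13029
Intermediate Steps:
z(O, o) = o² + O*o (z(O, o) = O*o + o² = o² + O*o)
J = 10
C(w, T) = (-18 + w)*(T + w) (C(w, T) = (w - 18)*(T + w) = (-18 + w)*(T + w))
-C(z(-10, -7), J) = -((-7*(-10 - 7))² - 18*10 - (-126)*(-10 - 7) + 10*(-7*(-10 - 7))) = -((-7*(-17))² - 180 - (-126)*(-17) + 10*(-7*(-17))) = -(119² - 180 - 18*119 + 10*119) = -(14161 - 180 - 2142 + 1190) = -1*13029 = -13029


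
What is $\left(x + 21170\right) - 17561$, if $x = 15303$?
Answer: $18912$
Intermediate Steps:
$\left(x + 21170\right) - 17561 = \left(15303 + 21170\right) - 17561 = 36473 - 17561 = 18912$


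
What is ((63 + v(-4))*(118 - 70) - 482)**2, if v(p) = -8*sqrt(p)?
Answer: 5871940 - 3904512*I ≈ 5.8719e+6 - 3.9045e+6*I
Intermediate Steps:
((63 + v(-4))*(118 - 70) - 482)**2 = ((63 - 16*I)*(118 - 70) - 482)**2 = ((63 - 16*I)*48 - 482)**2 = ((3024 - 768*I) - 482)**2 = (2542 - 768*I)**2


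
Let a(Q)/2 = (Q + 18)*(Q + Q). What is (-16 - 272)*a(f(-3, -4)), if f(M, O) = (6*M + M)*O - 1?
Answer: -9657216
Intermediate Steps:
f(M, O) = -1 + 7*M*O (f(M, O) = (7*M)*O - 1 = 7*M*O - 1 = -1 + 7*M*O)
a(Q) = 4*Q*(18 + Q) (a(Q) = 2*((Q + 18)*(Q + Q)) = 2*((18 + Q)*(2*Q)) = 2*(2*Q*(18 + Q)) = 4*Q*(18 + Q))
(-16 - 272)*a(f(-3, -4)) = (-16 - 272)*(4*(-1 + 7*(-3)*(-4))*(18 + (-1 + 7*(-3)*(-4)))) = -1152*(-1 + 84)*(18 + (-1 + 84)) = -1152*83*(18 + 83) = -1152*83*101 = -288*33532 = -9657216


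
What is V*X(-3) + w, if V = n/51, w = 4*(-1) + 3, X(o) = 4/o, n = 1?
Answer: -157/153 ≈ -1.0261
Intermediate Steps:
w = -1 (w = -4 + 3 = -1)
V = 1/51 ≈ 0.019608
V*X(-3) + w = (4/(-3))/51 - 1 = (4*(-⅓))/51 - 1 = (1/51)*(-4/3) - 1 = -4/153 - 1 = -157/153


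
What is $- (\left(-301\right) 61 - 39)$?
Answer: $18400$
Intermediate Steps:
$- (\left(-301\right) 61 - 39) = - (-18361 - 39) = \left(-1\right) \left(-18400\right) = 18400$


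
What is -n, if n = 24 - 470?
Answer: 446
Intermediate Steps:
n = -446
-n = -1*(-446) = 446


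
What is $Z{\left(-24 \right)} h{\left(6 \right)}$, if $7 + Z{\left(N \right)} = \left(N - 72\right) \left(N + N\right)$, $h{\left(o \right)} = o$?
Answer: $27606$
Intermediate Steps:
$Z{\left(N \right)} = -7 + 2 N \left(-72 + N\right)$ ($Z{\left(N \right)} = -7 + \left(N - 72\right) \left(N + N\right) = -7 + \left(-72 + N\right) 2 N = -7 + 2 N \left(-72 + N\right)$)
$Z{\left(-24 \right)} h{\left(6 \right)} = \left(-7 - -3456 + 2 \left(-24\right)^{2}\right) 6 = \left(-7 + 3456 + 2 \cdot 576\right) 6 = \left(-7 + 3456 + 1152\right) 6 = 4601 \cdot 6 = 27606$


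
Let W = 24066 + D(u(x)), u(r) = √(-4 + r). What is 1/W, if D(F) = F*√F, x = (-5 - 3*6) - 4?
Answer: 1/(24066 + 31^(¾)*I^(3/2)) ≈ 4.1568e-5 - 1.61e-8*I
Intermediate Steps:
x = -27 (x = (-5 - 18) - 4 = -23 - 4 = -27)
D(F) = F^(3/2)
W = 24066 + 31^(¾)*I^(3/2) (W = 24066 + (√(-4 - 27))^(3/2) = 24066 + (√(-31))^(3/2) = 24066 + (I*√31)^(3/2) = 24066 + 31^(¾)*I^(3/2) ≈ 24057.0 + 9.2898*I)
1/W = 1/(24066 + 31^(¾)*I^(3/2))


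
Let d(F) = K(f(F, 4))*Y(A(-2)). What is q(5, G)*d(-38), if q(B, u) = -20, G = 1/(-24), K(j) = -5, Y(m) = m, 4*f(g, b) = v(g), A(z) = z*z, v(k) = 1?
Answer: 400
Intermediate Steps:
A(z) = z**2
f(g, b) = 1/4 (f(g, b) = (1/4)*1 = 1/4)
G = -1/24 ≈ -0.041667
d(F) = -20 (d(F) = -5*(-2)**2 = -5*4 = -20)
q(5, G)*d(-38) = -20*(-20) = 400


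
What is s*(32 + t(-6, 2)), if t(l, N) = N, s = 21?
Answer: 714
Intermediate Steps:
s*(32 + t(-6, 2)) = 21*(32 + 2) = 21*34 = 714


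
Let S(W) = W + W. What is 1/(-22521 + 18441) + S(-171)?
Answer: -1395361/4080 ≈ -342.00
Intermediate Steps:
S(W) = 2*W
1/(-22521 + 18441) + S(-171) = 1/(-22521 + 18441) + 2*(-171) = 1/(-4080) - 342 = -1/4080 - 342 = -1395361/4080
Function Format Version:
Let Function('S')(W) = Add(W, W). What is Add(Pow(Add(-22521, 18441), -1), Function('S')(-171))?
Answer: Rational(-1395361, 4080) ≈ -342.00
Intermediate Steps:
Function('S')(W) = Mul(2, W)
Add(Pow(Add(-22521, 18441), -1), Function('S')(-171)) = Add(Pow(Add(-22521, 18441), -1), Mul(2, -171)) = Add(Pow(-4080, -1), -342) = Add(Rational(-1, 4080), -342) = Rational(-1395361, 4080)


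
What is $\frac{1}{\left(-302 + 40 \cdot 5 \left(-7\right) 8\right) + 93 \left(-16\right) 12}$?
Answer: $- \frac{1}{29358} \approx -3.4062 \cdot 10^{-5}$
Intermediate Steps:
$\frac{1}{\left(-302 + 40 \cdot 5 \left(-7\right) 8\right) + 93 \left(-16\right) 12} = \frac{1}{\left(-302 + 40 \left(\left(-35\right) 8\right)\right) - 17856} = \frac{1}{\left(-302 + 40 \left(-280\right)\right) - 17856} = \frac{1}{\left(-302 - 11200\right) - 17856} = \frac{1}{-11502 - 17856} = \frac{1}{-29358} = - \frac{1}{29358}$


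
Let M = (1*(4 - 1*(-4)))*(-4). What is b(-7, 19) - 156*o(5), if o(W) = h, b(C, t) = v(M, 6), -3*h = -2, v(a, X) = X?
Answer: -98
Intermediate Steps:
M = -32 (M = (1*(4 + 4))*(-4) = (1*8)*(-4) = 8*(-4) = -32)
h = ⅔ (h = -⅓*(-2) = ⅔ ≈ 0.66667)
b(C, t) = 6
o(W) = ⅔
b(-7, 19) - 156*o(5) = 6 - 156*⅔ = 6 - 104 = -98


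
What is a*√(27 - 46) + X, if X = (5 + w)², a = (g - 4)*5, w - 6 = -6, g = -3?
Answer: 25 - 35*I*√19 ≈ 25.0 - 152.56*I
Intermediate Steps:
w = 0 (w = 6 - 6 = 0)
a = -35 (a = (-3 - 4)*5 = -7*5 = -35)
X = 25 (X = (5 + 0)² = 5² = 25)
a*√(27 - 46) + X = -35*√(27 - 46) + 25 = -35*I*√19 + 25 = 25 - 35*I*√19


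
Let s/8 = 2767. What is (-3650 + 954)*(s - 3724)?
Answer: -49638752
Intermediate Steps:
s = 22136 (s = 8*2767 = 22136)
(-3650 + 954)*(s - 3724) = (-3650 + 954)*(22136 - 3724) = -2696*18412 = -49638752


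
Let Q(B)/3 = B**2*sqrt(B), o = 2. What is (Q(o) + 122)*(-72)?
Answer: -8784 - 864*sqrt(2) ≈ -10006.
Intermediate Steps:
Q(B) = 3*B**(5/2) (Q(B) = 3*(B**2*sqrt(B)) = 3*B**(5/2))
(Q(o) + 122)*(-72) = (3*2**(5/2) + 122)*(-72) = (3*(4*sqrt(2)) + 122)*(-72) = (12*sqrt(2) + 122)*(-72) = (122 + 12*sqrt(2))*(-72) = -8784 - 864*sqrt(2)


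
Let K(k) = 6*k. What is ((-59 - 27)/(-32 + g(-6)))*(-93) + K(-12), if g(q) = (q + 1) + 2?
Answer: -10518/35 ≈ -300.51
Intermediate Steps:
g(q) = 3 + q (g(q) = (1 + q) + 2 = 3 + q)
((-59 - 27)/(-32 + g(-6)))*(-93) + K(-12) = ((-59 - 27)/(-32 + (3 - 6)))*(-93) + 6*(-12) = -86/(-32 - 3)*(-93) - 72 = -86/(-35)*(-93) - 72 = -86*(-1/35)*(-93) - 72 = (86/35)*(-93) - 72 = -7998/35 - 72 = -10518/35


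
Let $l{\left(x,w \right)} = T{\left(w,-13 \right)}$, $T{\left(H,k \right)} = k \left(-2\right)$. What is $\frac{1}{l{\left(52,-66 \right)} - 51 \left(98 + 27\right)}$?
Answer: $- \frac{1}{6349} \approx -0.00015751$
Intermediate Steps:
$T{\left(H,k \right)} = - 2 k$
$l{\left(x,w \right)} = 26$ ($l{\left(x,w \right)} = \left(-2\right) \left(-13\right) = 26$)
$\frac{1}{l{\left(52,-66 \right)} - 51 \left(98 + 27\right)} = \frac{1}{26 - 51 \left(98 + 27\right)} = \frac{1}{26 - 6375} = \frac{1}{-6349} = - \frac{1}{6349}$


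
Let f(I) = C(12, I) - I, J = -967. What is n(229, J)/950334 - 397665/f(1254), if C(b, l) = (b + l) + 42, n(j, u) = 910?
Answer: -333257955/45254 ≈ -7364.2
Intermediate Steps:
C(b, l) = 42 + b + l
f(I) = 54 (f(I) = (42 + 12 + I) - I = (54 + I) - I = 54)
n(229, J)/950334 - 397665/f(1254) = 910/950334 - 397665/54 = 910*(1/950334) - 397665*1/54 = 65/67881 - 44185/6 = -333257955/45254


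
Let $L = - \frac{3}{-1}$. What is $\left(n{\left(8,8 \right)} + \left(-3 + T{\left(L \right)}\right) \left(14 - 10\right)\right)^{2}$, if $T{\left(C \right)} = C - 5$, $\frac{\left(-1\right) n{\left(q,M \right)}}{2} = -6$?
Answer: $64$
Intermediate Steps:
$L = 3$ ($L = \left(-3\right) \left(-1\right) = 3$)
$n{\left(q,M \right)} = 12$ ($n{\left(q,M \right)} = \left(-2\right) \left(-6\right) = 12$)
$T{\left(C \right)} = -5 + C$ ($T{\left(C \right)} = C - 5 = -5 + C$)
$\left(n{\left(8,8 \right)} + \left(-3 + T{\left(L \right)}\right) \left(14 - 10\right)\right)^{2} = \left(12 + \left(-3 + \left(-5 + 3\right)\right) \left(14 - 10\right)\right)^{2} = \left(12 + \left(-3 - 2\right) 4\right)^{2} = \left(12 - 20\right)^{2} = \left(-8\right)^{2} = 64$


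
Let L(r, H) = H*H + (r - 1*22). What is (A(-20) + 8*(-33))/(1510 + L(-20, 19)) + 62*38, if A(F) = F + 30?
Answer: 4308870/1829 ≈ 2355.9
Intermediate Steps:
A(F) = 30 + F
L(r, H) = -22 + r + H**2 (L(r, H) = H**2 + (r - 22) = H**2 + (-22 + r) = -22 + r + H**2)
(A(-20) + 8*(-33))/(1510 + L(-20, 19)) + 62*38 = ((30 - 20) + 8*(-33))/(1510 + (-22 - 20 + 19**2)) + 62*38 = (10 - 264)/(1510 + (-22 - 20 + 361)) + 2356 = -254/(1510 + 319) + 2356 = -254/1829 + 2356 = 4308870/1829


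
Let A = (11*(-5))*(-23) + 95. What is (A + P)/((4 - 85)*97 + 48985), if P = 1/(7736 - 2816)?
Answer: 6691201/202349760 ≈ 0.033068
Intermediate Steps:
A = 1360 (A = -55*(-23) + 95 = 1265 + 95 = 1360)
P = 1/4920 ≈ 0.00020325
(A + P)/((4 - 85)*97 + 48985) = (1360 + 1/4920)/((4 - 85)*97 + 48985) = 6691201/(4920*(-81*97 + 48985)) = 6691201/(4920*(-7857 + 48985)) = (6691201/4920)/41128 = (6691201/4920)*(1/41128) = 6691201/202349760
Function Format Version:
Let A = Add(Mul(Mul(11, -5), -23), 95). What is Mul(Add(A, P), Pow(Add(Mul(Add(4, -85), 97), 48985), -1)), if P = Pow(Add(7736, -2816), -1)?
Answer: Rational(6691201, 202349760) ≈ 0.033068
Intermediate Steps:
A = 1360 (A = Add(Mul(-55, -23), 95) = Add(1265, 95) = 1360)
P = Rational(1, 4920) (P = Pow(4920, -1) = Rational(1, 4920) ≈ 0.00020325)
Mul(Add(A, P), Pow(Add(Mul(Add(4, -85), 97), 48985), -1)) = Mul(Add(1360, Rational(1, 4920)), Pow(Add(Mul(Add(4, -85), 97), 48985), -1)) = Mul(Rational(6691201, 4920), Pow(Add(Mul(-81, 97), 48985), -1)) = Mul(Rational(6691201, 4920), Pow(Add(-7857, 48985), -1)) = Mul(Rational(6691201, 4920), Pow(41128, -1)) = Mul(Rational(6691201, 4920), Rational(1, 41128)) = Rational(6691201, 202349760)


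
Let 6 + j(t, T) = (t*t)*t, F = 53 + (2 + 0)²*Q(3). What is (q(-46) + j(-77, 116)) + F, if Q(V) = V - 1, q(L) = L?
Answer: -456524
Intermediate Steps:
Q(V) = -1 + V
F = 61 (F = 53 + (2 + 0)²*(-1 + 3) = 53 + 2²*2 = 53 + 4*2 = 53 + 8 = 61)
j(t, T) = -6 + t³ (j(t, T) = -6 + (t*t)*t = -6 + t²*t = -6 + t³)
(q(-46) + j(-77, 116)) + F = (-46 + (-6 + (-77)³)) + 61 = (-46 + (-6 - 456533)) + 61 = (-46 - 456539) + 61 = -456585 + 61 = -456524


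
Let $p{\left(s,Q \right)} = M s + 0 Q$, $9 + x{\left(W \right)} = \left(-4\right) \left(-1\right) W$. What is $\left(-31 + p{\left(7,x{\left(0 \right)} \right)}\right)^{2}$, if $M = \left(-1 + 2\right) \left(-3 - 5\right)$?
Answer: $7569$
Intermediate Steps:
$x{\left(W \right)} = -9 + 4 W$ ($x{\left(W \right)} = -9 + \left(-4\right) \left(-1\right) W = -9 + 4 W$)
$M = -8$ ($M = 1 \left(-8\right) = -8$)
$p{\left(s,Q \right)} = - 8 s$ ($p{\left(s,Q \right)} = - 8 s + 0 Q = - 8 s + 0 = - 8 s$)
$\left(-31 + p{\left(7,x{\left(0 \right)} \right)}\right)^{2} = \left(-31 - 56\right)^{2} = \left(-87\right)^{2} = 7569$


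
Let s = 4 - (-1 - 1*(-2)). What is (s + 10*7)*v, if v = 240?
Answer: 17520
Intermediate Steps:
s = 3 (s = 4 - (-1 + 2) = 4 - 1*1 = 4 - 1 = 3)
(s + 10*7)*v = (3 + 10*7)*240 = (3 + 70)*240 = 73*240 = 17520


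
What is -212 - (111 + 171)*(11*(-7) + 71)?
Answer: 1480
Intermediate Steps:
-212 - (111 + 171)*(11*(-7) + 71) = -212 - 282*(-77 + 71) = -212 - 282*(-6) = -212 - 1*(-1692) = -212 + 1692 = 1480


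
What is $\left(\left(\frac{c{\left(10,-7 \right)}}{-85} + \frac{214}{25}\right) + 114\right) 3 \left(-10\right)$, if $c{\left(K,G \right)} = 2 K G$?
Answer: $- \frac{316728}{85} \approx -3726.2$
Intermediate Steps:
$c{\left(K,G \right)} = 2 G K$
$\left(\left(\frac{c{\left(10,-7 \right)}}{-85} + \frac{214}{25}\right) + 114\right) 3 \left(-10\right) = \left(\left(\frac{2 \left(-7\right) 10}{-85} + \frac{214}{25}\right) + 114\right) 3 \left(-10\right) = \left(\left(\left(-140\right) \left(- \frac{1}{85}\right) + 214 \cdot \frac{1}{25}\right) + 114\right) \left(-30\right) = \left(\left(\frac{28}{17} + \frac{214}{25}\right) + 114\right) \left(-30\right) = \left(\frac{4338}{425} + 114\right) \left(-30\right) = \frac{52788}{425} \left(-30\right) = - \frac{316728}{85}$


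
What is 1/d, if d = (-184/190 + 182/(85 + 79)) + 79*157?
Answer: 7790/96620471 ≈ 8.0625e-5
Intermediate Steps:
d = 96620471/7790 (d = (-184*1/190 + 182/164) + 12403 = (-92/95 + 182*(1/164)) + 12403 = (-92/95 + 91/82) + 12403 = 1101/7790 + 12403 = 96620471/7790 ≈ 12403.)
1/d = 1/(96620471/7790) = 7790/96620471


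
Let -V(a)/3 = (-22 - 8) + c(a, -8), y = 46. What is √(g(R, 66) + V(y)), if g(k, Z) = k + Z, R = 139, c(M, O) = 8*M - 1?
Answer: I*√806 ≈ 28.39*I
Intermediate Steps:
c(M, O) = -1 + 8*M
g(k, Z) = Z + k
V(a) = 93 - 24*a (V(a) = -3*((-22 - 8) + (-1 + 8*a)) = -3*(-30 + (-1 + 8*a)) = -3*(-31 + 8*a) = 93 - 24*a)
√(g(R, 66) + V(y)) = √((66 + 139) + (93 - 24*46)) = √(205 + (93 - 1104)) = √(205 - 1011) = √(-806) = I*√806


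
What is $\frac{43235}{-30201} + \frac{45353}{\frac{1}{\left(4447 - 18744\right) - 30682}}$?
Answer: $- \frac{61608004103222}{30201} \approx -2.0399 \cdot 10^{9}$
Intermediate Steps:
$\frac{43235}{-30201} + \frac{45353}{\frac{1}{\left(4447 - 18744\right) - 30682}} = 43235 \left(- \frac{1}{30201}\right) + \frac{45353}{\frac{1}{\left(4447 - 18744\right) - 30682}} = - \frac{43235}{30201} + \frac{45353}{\frac{1}{-14297 - 30682}} = - \frac{43235}{30201} + \frac{45353}{\frac{1}{-44979}} = - \frac{43235}{30201} + \frac{45353}{- \frac{1}{44979}} = - \frac{43235}{30201} + 45353 \left(-44979\right) = - \frac{43235}{30201} - 2039932587 = - \frac{61608004103222}{30201}$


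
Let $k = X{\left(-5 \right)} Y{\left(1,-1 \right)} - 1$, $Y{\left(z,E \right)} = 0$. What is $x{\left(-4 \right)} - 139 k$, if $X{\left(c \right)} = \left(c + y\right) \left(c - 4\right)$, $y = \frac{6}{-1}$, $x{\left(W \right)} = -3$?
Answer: $136$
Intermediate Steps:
$y = -6$ ($y = 6 \left(-1\right) = -6$)
$X{\left(c \right)} = \left(-6 + c\right) \left(-4 + c\right)$ ($X{\left(c \right)} = \left(c - 6\right) \left(c - 4\right) = \left(-6 + c\right) \left(-4 + c\right)$)
$k = -1$ ($k = \left(24 + \left(-5\right)^{2} - -50\right) 0 - 1 = \left(24 + 25 + 50\right) 0 - 1 = 99 \cdot 0 - 1 = 0 - 1 = -1$)
$x{\left(-4 \right)} - 139 k = -3 - -139 = -3 + 139 = 136$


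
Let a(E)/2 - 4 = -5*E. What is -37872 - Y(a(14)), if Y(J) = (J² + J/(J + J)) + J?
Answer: -110329/2 ≈ -55165.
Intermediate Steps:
a(E) = 8 - 10*E (a(E) = 8 + 2*(-5*E) = 8 - 10*E)
Y(J) = ½ + J + J² (Y(J) = (J² + J/((2*J))) + J = (J² + (1/(2*J))*J) + J = (J² + ½) + J = (½ + J²) + J = ½ + J + J²)
-37872 - Y(a(14)) = -37872 - (½ + (8 - 10*14) + (8 - 10*14)²) = -37872 - (½ + (8 - 140) + (8 - 140)²) = -37872 - (½ - 132 + (-132)²) = -37872 - (½ - 132 + 17424) = -37872 - 1*34585/2 = -37872 - 34585/2 = -110329/2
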